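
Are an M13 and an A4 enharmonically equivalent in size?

A major thirteenth is 21 semitones but an augmented fourth is 6 semitones — different sizes.

No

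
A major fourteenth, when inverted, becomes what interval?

m2

First reduce the compound major fourteenth to its simple form, a major seventh.
Inverted interval numbers add to nine, so a seventh pairs with a second (7 + 2 = 9).
The quality also flips — major becomes minor — giving a minor second.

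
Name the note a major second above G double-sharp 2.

A double-sharp 2

Counting two letter names up from G lands on A.
A major second spans 2 semitones, so from G##2 the target pitch is A##2.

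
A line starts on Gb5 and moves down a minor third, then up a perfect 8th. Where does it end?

Gb5 down a minor third → Eb5 (3 semitones).
Up a perfect octave from Eb5: Eb6 (12 semitones up).

Eb6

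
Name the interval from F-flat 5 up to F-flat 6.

F to F is the same letter name, plus an octave: an octave.
Counting semitones, Fb5→Fb6 is 12, which is the perfect octave.

perfect 8th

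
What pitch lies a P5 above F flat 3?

The fifth takes the letter from F up to C.
A perfect fifth is 7 semitones; 7 semitones up from Fb3 gives Cb4.

C flat 4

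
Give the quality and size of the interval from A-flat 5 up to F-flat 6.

minor 6th

A to F spans six letter names (A-B-C-D-E-F): a sixth.
Ab5 to Fb6 is 8 semitones, a half step short of the major sixth (9), so this is minor.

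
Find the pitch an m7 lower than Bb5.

Counting seven letter names down from B lands on C.
A minor seventh spans 10 semitones, so from Bb5 the target pitch is C5.

C5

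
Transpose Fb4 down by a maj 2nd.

Ebb4

Counting two letter names down from F lands on E.
Moving 2 semitones down from Fb4 (the size of a major second) reaches Ebb4.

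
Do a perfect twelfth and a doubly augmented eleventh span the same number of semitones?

Yes

Both span 19 semitones: a perfect twelfth and a doubly augmented eleventh are the same chromatic distance.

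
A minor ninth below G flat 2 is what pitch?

F 1

Two letters down from G (plus an octave) reaches F.
A minor ninth spans 13 semitones, so from Gb2 the target pitch is F1.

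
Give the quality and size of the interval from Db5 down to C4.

minor ninth

Descending from Db5 to C4 is the same interval as ascending C4 to Db5.
C to D spans two letter names (C-D), plus an octave, so the interval is some kind of ninth.
A major ninth would be 14 semitones, but C4 to Db5 is 13 — one semitone narrower, making it a minor ninth.
(Equivalently, a compound minor second: a minor second plus an octave.)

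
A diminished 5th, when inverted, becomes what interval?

The rule of nine gives the new number: 9 − 5 = 4, so a fifth becomes a fourth.
And diminished becomes augmented under inversion, so we get an augmented fourth.

augmented 4th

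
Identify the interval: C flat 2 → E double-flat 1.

M6

Descending from Cb2 to Ebb1 is the same interval as ascending Ebb1 to Cb2.
E to C spans six letter names (E-F-G-A-B-C), so the interval is some kind of sixth.
Ebb1 to Cb2 is 9 semitones, matching the major sixth exactly, so the quality is major.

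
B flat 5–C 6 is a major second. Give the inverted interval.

minor 7th

Inverted interval numbers add to nine, so a second pairs with a seventh (2 + 7 = 9).
The quality also flips — major becomes minor — giving a minor seventh.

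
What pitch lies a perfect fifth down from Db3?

Gb2

The fifth takes the letter from D down to G.
A perfect fifth spans 7 semitones, so from Db3 the target pitch is Gb2.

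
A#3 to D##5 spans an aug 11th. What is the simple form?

A4

Each octave removed subtracts seven from the number: 11 − 7 = 4.
Quality carries through unchanged, so the simple form is an augmented fourth.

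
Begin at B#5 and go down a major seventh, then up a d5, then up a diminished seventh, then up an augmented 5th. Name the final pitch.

A major seventh down from B#5 is C#5.
C#5 up a diminished fifth → G5 (6 semitones).
Up a diminished seventh from G5: Fb6 (9 semitones up).
Fb6 up an augmented fifth → C7 (8 semitones).

C7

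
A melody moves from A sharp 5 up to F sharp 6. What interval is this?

A to F spans six letter names (A-B-C-D-E-F): a sixth.
A#5 to F#6 is 8 semitones, a half step short of the major sixth (9), so this is minor.

minor sixth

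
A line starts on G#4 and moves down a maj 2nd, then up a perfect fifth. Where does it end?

G#4 down a major second → F#4 (2 semitones).
F#4 up a perfect fifth → C#5 (7 semitones).

C#5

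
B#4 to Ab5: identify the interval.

doubly diminished 7th

B to A spans seven letter names (B-C-D-E-F-G-A) — that makes it a seventh of some quality.
A major seventh would be 11 semitones; B#4 to Ab5 is 8, three semitones narrower, so the interval is doubly diminished.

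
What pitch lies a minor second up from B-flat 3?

Two letter names up from B: C.
A minor second spans 1 semitone, so from Bb3 the target pitch is Cb4.

C-flat 4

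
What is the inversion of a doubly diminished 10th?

First reduce the compound doubly diminished tenth to its simple form, a doubly diminished third.
The rule of nine gives the new number: 9 − 3 = 6, so a third becomes a sixth.
Quality inverts too: doubly diminished becomes doubly augmented. That makes the inversion a doubly augmented sixth.

doubly augmented sixth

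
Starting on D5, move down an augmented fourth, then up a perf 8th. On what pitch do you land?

Ab5

D5 down an augmented fourth → Ab4 (6 semitones).
Up a perfect octave from Ab4: Ab5 (12 semitones up).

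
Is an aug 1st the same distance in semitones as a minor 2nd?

An augmented unison spans 1 semitone, and a minor second also spans 1 semitone — they're enharmonic.

Yes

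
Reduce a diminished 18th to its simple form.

Each octave removed subtracts seven from the number: 18 − 14 = 4.
That makes a diminished eighteenth a compound diminished fourth — 2 octaves plus a diminished fourth.

diminished 4th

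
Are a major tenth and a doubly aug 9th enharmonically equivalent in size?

Yes

Both span 16 semitones: a major tenth and a doubly augmented ninth are the same chromatic distance.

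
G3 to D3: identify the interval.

perfect fourth

Descending from G3 to D3 is the same interval as ascending D3 to G3.
D to G spans four letter names (D-E-F-G): a fourth.
Counting semitones, D3→G3 is 5, which is the perfect fourth.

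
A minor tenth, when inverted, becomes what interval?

major 6th

First reduce the compound minor tenth to its simple form, a minor third.
The rule of nine gives the new number: 9 − 3 = 6, so a third becomes a sixth.
And minor becomes major under inversion, so we get a major sixth.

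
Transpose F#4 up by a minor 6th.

D5

Six letter names up from F: D.
A minor sixth is 8 semitones; 8 semitones up from F#4 gives D5.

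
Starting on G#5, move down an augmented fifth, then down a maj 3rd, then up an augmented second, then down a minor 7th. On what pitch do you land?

C#4

G#5 down an augmented fifth → C5 (8 semitones).
C5 down a major third → Ab4 (4 semitones).
An augmented second up from Ab4 is B4.
B4 down a minor seventh → C#4 (10 semitones).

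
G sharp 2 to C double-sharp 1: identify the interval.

Descending from G#2 to C##1 is the same interval as ascending C##1 to G#2.
C to G spans five letter names (C-D-E-F-G), plus an octave: a twelfth.
C##1 to G#2 spans 18 semitones — one semitone narrower than the perfect twelfth (19) — giving a diminished twelfth.
(Equivalently, a compound diminished fifth: a diminished fifth plus an octave.)

d12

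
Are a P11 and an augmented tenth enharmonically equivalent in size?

A perfect eleventh = 17 semitones = an augmented tenth; enharmonically equal.

Yes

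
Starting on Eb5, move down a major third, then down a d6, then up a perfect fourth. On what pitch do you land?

Down a major third from Eb5: Cb5 (4 semitones down).
Cb5 down a diminished sixth → E4 (7 semitones).
A perfect fourth up from E4 is A4.

A4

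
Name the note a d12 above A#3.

Counting five letter names plus an octave up from A lands on E.
A diminished twelfth spans 18 semitones, so from A#3 the target pitch is E5.

E5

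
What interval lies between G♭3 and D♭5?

G to D spans five letter names (G-A-B-C-D), plus an octave — that makes it a twelfth of some quality.
Gb3 to Db5 is 19 semitones, matching the perfect twelfth exactly, so the quality is perfect.
(Equivalently, a compound perfect fifth: a perfect fifth plus an octave.)

perfect 12th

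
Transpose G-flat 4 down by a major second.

The second takes the letter from G down to F.
Moving 2 semitones down from Gb4 (the size of a major second) reaches Fb4.

F-flat 4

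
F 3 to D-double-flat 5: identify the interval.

F to D spans six letter names (F-G-A-B-C-D), plus an octave — that makes it a thirteenth of some quality.
A major thirteenth would be 21 semitones; F3 to Dbb5 is 19, two semitones narrower, so the interval is diminished.
(Equivalently, a compound diminished sixth: a diminished sixth plus an octave.)

diminished 13th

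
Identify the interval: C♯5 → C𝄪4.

diminished 8th

Descending from C#5 to C##4 is the same interval as ascending C##4 to C#5.
C to C is the same letter name, plus an octave — that makes it an octave of some quality.
A perfect octave would be 12 semitones; C##4 to C#5 is 11, one semitone narrower, so the interval is diminished.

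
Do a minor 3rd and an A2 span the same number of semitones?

Both span 3 semitones: a minor third and an augmented second are the same chromatic distance.

Yes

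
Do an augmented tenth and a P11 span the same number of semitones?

Yes

Both span 17 semitones: an augmented tenth and a perfect eleventh are the same chromatic distance.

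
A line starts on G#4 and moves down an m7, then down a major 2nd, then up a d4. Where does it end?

C4

G#4 down a minor seventh → A#3 (10 semitones).
A#3 down a major second → G#3 (2 semitones).
A diminished fourth up from G#3 is C4.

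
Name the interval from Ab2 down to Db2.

Descending from Ab2 to Db2 is the same interval as ascending Db2 to Ab2.
D to A spans five letter names (D-E-F-G-A): a fifth.
Counting semitones, Db2→Ab2 is 7, which is the perfect fifth.

P5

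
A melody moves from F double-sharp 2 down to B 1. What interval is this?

Descending from F##2 to B1 is the same interval as ascending B1 to F##2.
B to F spans five letter names (B-C-D-E-F), so the interval is some kind of fifth.
A perfect fifth would be 7 semitones; B1 to F##2 is 8, one semitone wider, so the interval is augmented.

augmented 5th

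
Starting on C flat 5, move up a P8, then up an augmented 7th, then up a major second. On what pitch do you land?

C sharp 7

Cb5 up a perfect octave → Cb6 (12 semitones).
An augmented seventh up from Cb6 is B6.
B6 up a major second → C#7 (2 semitones).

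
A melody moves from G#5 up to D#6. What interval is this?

perfect fifth

G to D spans five letter names (G-A-B-C-D) — that makes it a fifth of some quality.
Counting semitones, G#5→D#6 is 7, which is the perfect fifth.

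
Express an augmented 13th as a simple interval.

augmented sixth

Subtracting seven from the interval number removes an octave: 13 − 7 = 6.
So an augmented thirteenth is an octave plus an augmented sixth. The quality is unchanged.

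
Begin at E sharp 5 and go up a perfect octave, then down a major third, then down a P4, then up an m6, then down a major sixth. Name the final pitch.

G 5

Up a perfect octave from E#5: E#6 (12 semitones up).
E#6 down a major third → C#6 (4 semitones).
C#6 down a perfect fourth → G#5 (5 semitones).
Up a minor sixth from G#5: E6 (8 semitones up).
E6 down a major sixth → G5 (9 semitones).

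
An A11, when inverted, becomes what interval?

First reduce the compound augmented eleventh to its simple form, an augmented fourth.
Interval numbers invert to sum to nine: 4 + 5 = 9, so a fourth inverts to a fifth.
The quality also flips — augmented becomes diminished — giving a diminished fifth.

d5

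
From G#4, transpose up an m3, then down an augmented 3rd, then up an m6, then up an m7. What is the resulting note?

G#4 up a minor third → B4 (3 semitones).
Down an augmented third from B4: Gb4 (5 semitones down).
A minor sixth up from Gb4 is Ebb5.
A minor seventh up from Ebb5 is Dbb6.

Dbb6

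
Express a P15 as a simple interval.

perfect 8th

Take out an octave (7 from the number): 15 − 7 = 8.
Quality carries through unchanged, so the simple form is a perfect octave.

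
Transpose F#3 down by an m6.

Counting six letter names down from F lands on A.
Moving 8 semitones down from F#3 (the size of a minor sixth) reaches A#2.

A#2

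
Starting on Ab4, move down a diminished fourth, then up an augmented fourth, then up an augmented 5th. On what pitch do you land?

E##5

Down a diminished fourth from Ab4: E4 (4 semitones down).
An augmented fourth up from E4 is A#4.
A#4 up an augmented fifth → E##5 (8 semitones).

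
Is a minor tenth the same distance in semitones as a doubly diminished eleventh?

A minor tenth spans 15 semitones, and a doubly diminished eleventh also spans 15 semitones — they're enharmonic.

Yes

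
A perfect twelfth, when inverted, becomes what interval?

First reduce the compound perfect twelfth to its simple form, a perfect fifth.
Interval numbers invert to sum to nine: 5 + 4 = 9, so a fifth inverts to a fourth.
The quality also flips — perfect stays perfect — giving a perfect fourth.

perfect fourth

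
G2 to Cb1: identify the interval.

Descending from G2 to Cb1 is the same interval as ascending Cb1 to G2.
C to G spans five letter names (C-D-E-F-G), plus an octave, so the interval is some kind of twelfth.
The perfect twelfth is 19 semitones; here we have 20, one semitone wider: augmented.
(Equivalently, a compound augmented fifth: an augmented fifth plus an octave.)

augmented twelfth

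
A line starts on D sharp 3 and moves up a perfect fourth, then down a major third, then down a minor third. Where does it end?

C sharp 3

Up a perfect fourth from D#3: G#3 (5 semitones up).
Down a major third from G#3: E3 (4 semitones down).
E3 down a minor third → C#3 (3 semitones).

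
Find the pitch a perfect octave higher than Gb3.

For an octave the letter name doesn't change: still G, an octave up.
Moving 12 semitones up from Gb3 (the size of a perfect octave) reaches Gb4.

Gb4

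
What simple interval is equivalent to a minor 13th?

m6

Take out an octave (7 from the number): 13 − 7 = 6.
Quality carries through unchanged, so the simple form is a minor sixth.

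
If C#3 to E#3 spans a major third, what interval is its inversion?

minor 6th

Interval numbers invert to sum to nine: 3 + 6 = 9, so a third inverts to a sixth.
And major becomes minor under inversion, so we get a minor sixth.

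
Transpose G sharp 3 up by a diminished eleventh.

Four letters up from G (plus an octave) reaches C.
A diminished eleventh spans 16 semitones, so from G#3 the target pitch is C5.

C 5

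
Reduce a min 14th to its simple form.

minor seventh

Take out an octave (7 from the number): 14 − 7 = 7.
So a minor fourteenth is an octave plus a minor seventh. The quality is unchanged.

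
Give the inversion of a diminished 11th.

First reduce the compound diminished eleventh to its simple form, a diminished fourth.
Inverted interval numbers add to nine, so a fourth pairs with a fifth (4 + 5 = 9).
Quality inverts too: diminished becomes augmented. That makes the inversion an augmented fifth.

A5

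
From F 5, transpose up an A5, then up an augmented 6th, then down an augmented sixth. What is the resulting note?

Up an augmented fifth from F5: C#6 (8 semitones up).
Up an augmented sixth from C#6: A##6 (10 semitones up).
An augmented sixth down from A##6 is C#6.

C sharp 6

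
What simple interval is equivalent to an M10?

Subtracting seven from the interval number removes an octave: 10 − 7 = 3.
Quality carries through unchanged, so the simple form is a major third.

M3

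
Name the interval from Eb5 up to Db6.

E to D spans seven letter names (E-F-G-A-B-C-D), so the interval is some kind of seventh.
A major seventh would be 11 semitones, but Eb5 to Db6 is 10 — one semitone narrower, making it a minor seventh.

m7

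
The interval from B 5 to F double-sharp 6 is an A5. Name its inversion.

d4

Inverted interval numbers add to nine, so a fifth pairs with a fourth (5 + 4 = 9).
The quality also flips — augmented becomes diminished — giving a diminished fourth.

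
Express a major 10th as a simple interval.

Take out an octave (7 from the number): 10 − 7 = 3.
So a major tenth is an octave plus a major third. The quality is unchanged.

M3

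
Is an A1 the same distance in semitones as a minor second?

An augmented unison = 1 semitone = a minor second; enharmonically equal.

Yes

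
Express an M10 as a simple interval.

major 3rd

Subtracting seven from the interval number removes an octave: 10 − 7 = 3.
That makes a major tenth a compound major third — an octave plus a major third.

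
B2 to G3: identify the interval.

B to G spans six letter names (B-C-D-E-F-G), so the interval is some kind of sixth.
B2 to G3 is 8 semitones, a half step short of the major sixth (9), so this is minor.

m6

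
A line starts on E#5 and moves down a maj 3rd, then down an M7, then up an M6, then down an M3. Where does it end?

Down a major third from E#5: C#5 (4 semitones down).
A major seventh down from C#5 is D4.
D4 up a major sixth → B4 (9 semitones).
A major third down from B4 is G4.

G4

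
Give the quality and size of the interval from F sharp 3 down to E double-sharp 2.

Descending from F#3 to E##2 is the same interval as ascending E##2 to F#3.
E to F spans two letter names (E-F), plus an octave, so the interval is some kind of ninth.
The major ninth is 14 semitones; here we have 12, two semitones narrower: diminished.

diminished ninth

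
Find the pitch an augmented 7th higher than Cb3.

B3

The seventh takes the letter from C up to B.
Moving 12 semitones up from Cb3 (the size of an augmented seventh) reaches B3.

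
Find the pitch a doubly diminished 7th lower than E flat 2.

F double-sharp 1

The seventh takes the letter from E down to F.
A doubly diminished seventh is 8 semitones; 8 semitones down from Eb2 gives F##1.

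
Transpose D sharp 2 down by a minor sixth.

Six letter names down from D: F.
Moving 8 semitones down from D#2 (the size of a minor sixth) reaches F##1.

F double-sharp 1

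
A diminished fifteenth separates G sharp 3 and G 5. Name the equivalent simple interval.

Subtracting seven from the interval number removes an octave: 15 − 7 = 8.
So a diminished fifteenth is an octave plus a diminished octave. The quality is unchanged.

diminished octave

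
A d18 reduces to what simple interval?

Each octave removed subtracts seven from the number: 18 − 14 = 4.
That makes a diminished eighteenth a compound diminished fourth — 2 octaves plus a diminished fourth.

diminished 4th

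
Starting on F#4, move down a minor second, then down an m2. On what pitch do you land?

A minor second down from F#4 is E#4.
Down a minor second from E#4: D##4 (1 semitone down).

D##4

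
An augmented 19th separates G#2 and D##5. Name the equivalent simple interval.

augmented 5th

Each octave removed subtracts seven from the number: 19 − 14 = 5.
Quality carries through unchanged, so the simple form is an augmented fifth.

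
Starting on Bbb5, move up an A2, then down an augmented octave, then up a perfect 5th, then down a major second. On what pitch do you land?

An augmented second up from Bbb5 is C6.
An augmented octave down from C6 is Cb5.
A perfect fifth up from Cb5 is Gb5.
Down a major second from Gb5: Fb5 (2 semitones down).

Fb5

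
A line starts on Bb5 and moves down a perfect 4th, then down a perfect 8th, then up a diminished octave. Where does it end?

Fb5

Bb5 down a perfect fourth → F5 (5 semitones).
Down a perfect octave from F5: F4 (12 semitones down).
F4 up a diminished octave → Fb5 (11 semitones).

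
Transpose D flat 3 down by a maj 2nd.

C flat 3

Counting two letter names down from D lands on C.
Moving 2 semitones down from Db3 (the size of a major second) reaches Cb3.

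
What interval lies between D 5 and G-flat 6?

D to G spans four letter names (D-E-F-G), plus an octave, so the interval is some kind of eleventh.
D5 to Gb6 spans 16 semitones — one semitone narrower than the perfect eleventh (17) — giving a diminished eleventh.
(Equivalently, a compound diminished fourth: a diminished fourth plus an octave.)

diminished eleventh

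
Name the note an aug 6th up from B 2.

Counting six letter names up from B lands on G.
An augmented sixth spans 10 semitones, so from B2 the target pitch is G##3.

G-double-sharp 3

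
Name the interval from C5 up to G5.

C to G spans five letter names (C-D-E-F-G) — that makes it a fifth of some quality.
The perfect fifth spans 7 semitones, and C5 to G5 is exactly 7 semitones — so this is a perfect fifth.

perfect fifth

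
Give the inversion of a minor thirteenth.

First reduce the compound minor thirteenth to its simple form, a minor sixth.
Inverted interval numbers add to nine, so a sixth pairs with a third (6 + 3 = 9).
And minor becomes major under inversion, so we get a major third.

M3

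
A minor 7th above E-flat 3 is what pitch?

D-flat 4

Counting seven letter names up from E lands on D.
A minor seventh spans 10 semitones, so from Eb3 the target pitch is Db4.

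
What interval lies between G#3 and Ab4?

diminished ninth

G to A spans two letter names (G-A), plus an octave, so the interval is some kind of ninth.
G#3 to Ab4 spans 12 semitones — two semitones narrower than the major ninth (14) — giving a diminished ninth.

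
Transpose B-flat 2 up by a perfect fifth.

F 3

The fifth takes the letter from B up to F.
Moving 7 semitones up from Bb2 (the size of a perfect fifth) reaches F3.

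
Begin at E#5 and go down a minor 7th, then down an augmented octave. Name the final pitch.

E#5 down a minor seventh → F##4 (10 semitones).
Down an augmented octave from F##4: F#3 (13 semitones down).

F#3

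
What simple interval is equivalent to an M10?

major third

Take out an octave (7 from the number): 10 − 7 = 3.
So a major tenth is an octave plus a major third. The quality is unchanged.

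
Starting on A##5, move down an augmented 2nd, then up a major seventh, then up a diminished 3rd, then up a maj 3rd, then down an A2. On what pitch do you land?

Bb6

An augmented second down from A##5 is G#5.
Up a major seventh from G#5: F##6 (11 semitones up).
A diminished third up from F##6 is A6.
A major third up from A6 is C#7.
Down an augmented second from C#7: Bb6 (3 semitones down).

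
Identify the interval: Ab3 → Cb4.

minor third

A to C spans three letter names (A-B-C) — that makes it a third of some quality.
Ab3 to Cb4 is 3 semitones, a half step short of the major third (4), so this is minor.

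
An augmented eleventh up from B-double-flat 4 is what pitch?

E-flat 6

The eleventh's letter: B up four letter names plus an octave → E.
An augmented eleventh spans 18 semitones, so from Bbb4 the target pitch is Eb6.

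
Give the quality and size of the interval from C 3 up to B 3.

C to B spans seven letter names (C-D-E-F-G-A-B), so the interval is some kind of seventh.
C3 to B3 is 11 semitones, matching the major seventh exactly, so the quality is major.

major 7th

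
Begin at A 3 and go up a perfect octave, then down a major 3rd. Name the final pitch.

F 4

A3 up a perfect octave → A4 (12 semitones).
A major third down from A4 is F4.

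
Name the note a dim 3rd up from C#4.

Counting three letter names up from C lands on E.
A diminished third is 2 semitones; 2 semitones up from C#4 gives Eb4.

Eb4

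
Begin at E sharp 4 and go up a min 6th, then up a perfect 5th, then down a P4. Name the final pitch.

D sharp 5

A minor sixth up from E#4 is C#5.
A perfect fifth up from C#5 is G#5.
Down a perfect fourth from G#5: D#5 (5 semitones down).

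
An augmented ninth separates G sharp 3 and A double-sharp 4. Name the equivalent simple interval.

Subtracting seven from the interval number removes an octave: 9 − 7 = 2.
So an augmented ninth is an octave plus an augmented second. The quality is unchanged.

A2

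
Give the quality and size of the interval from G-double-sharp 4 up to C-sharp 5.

G to C spans four letter names (G-A-B-C), so the interval is some kind of fourth.
A perfect fourth would be 5 semitones; G##4 to C#5 is 4, one semitone narrower, so the interval is diminished.

diminished fourth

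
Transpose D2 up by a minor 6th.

Counting six letter names up from D lands on B.
Moving 8 semitones up from D2 (the size of a minor sixth) reaches Bb2.

Bb2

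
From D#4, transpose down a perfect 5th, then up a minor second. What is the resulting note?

Down a perfect fifth from D#4: G#3 (7 semitones down).
A minor second up from G#3 is A3.

A3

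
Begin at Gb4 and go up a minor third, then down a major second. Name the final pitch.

Abb4

Gb4 up a minor third → Bbb4 (3 semitones).
Bbb4 down a major second → Abb4 (2 semitones).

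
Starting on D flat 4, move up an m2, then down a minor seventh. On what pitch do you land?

Up a minor second from Db4: Ebb4 (1 semitone up).
Down a minor seventh from Ebb4: Fb3 (10 semitones down).

F flat 3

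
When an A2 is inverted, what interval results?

d7

Interval numbers invert to sum to nine: 2 + 7 = 9, so a second inverts to a seventh.
Quality inverts too: augmented becomes diminished. That makes the inversion a diminished seventh.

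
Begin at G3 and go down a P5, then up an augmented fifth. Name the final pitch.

G#3

G3 down a perfect fifth → C3 (7 semitones).
An augmented fifth up from C3 is G#3.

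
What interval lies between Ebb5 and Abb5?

perfect fourth

E to A spans four letter names (E-F-G-A): a fourth.
The perfect fourth spans 5 semitones, and Ebb5 to Abb5 is exactly 5 semitones — so this is a perfect fourth.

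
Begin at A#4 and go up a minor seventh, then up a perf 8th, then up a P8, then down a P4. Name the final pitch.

Up a minor seventh from A#4: G#5 (10 semitones up).
A perfect octave up from G#5 is G#6.
Up a perfect octave from G#6: G#7 (12 semitones up).
A perfect fourth down from G#7 is D#7.

D#7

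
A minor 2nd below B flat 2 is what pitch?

A 2

The second takes the letter from B down to A.
A minor second spans 1 semitone, so from Bb2 the target pitch is A2.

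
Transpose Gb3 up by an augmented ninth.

The ninth's letter: G up two letter names plus an octave → A.
Moving 15 semitones up from Gb3 (the size of an augmented ninth) reaches A4.

A4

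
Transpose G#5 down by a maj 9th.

Counting two letter names plus an octave down from G lands on F.
A major ninth spans 14 semitones, so from G#5 the target pitch is F#4.

F#4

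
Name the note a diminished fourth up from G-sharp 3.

Four letter names up from G: C.
A diminished fourth is 4 semitones; 4 semitones up from G#3 gives C4.

C 4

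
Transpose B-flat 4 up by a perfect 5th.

F 5

Five letter names up from B: F.
A perfect fifth is 7 semitones; 7 semitones up from Bb4 gives F5.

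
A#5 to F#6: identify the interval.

minor sixth

A to F spans six letter names (A-B-C-D-E-F), so the interval is some kind of sixth.
At 8 semitones, A#5→F#6 falls one short of a major sixth: minor.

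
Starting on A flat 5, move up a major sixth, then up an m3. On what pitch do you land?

Ab5 up a major sixth → F6 (9 semitones).
A minor third up from F6 is Ab6.

A flat 6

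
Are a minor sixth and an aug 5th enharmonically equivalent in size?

Yes

A minor sixth = 8 semitones = an augmented fifth; enharmonically equal.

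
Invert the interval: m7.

The rule of nine gives the new number: 9 − 7 = 2, so a seventh becomes a second.
And minor becomes major under inversion, so we get a major second.

M2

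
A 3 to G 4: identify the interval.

A to G spans seven letter names (A-B-C-D-E-F-G): a seventh.
A major seventh would be 11 semitones, but A3 to G4 is 10 — one semitone narrower, making it a minor seventh.

minor seventh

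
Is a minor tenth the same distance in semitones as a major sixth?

No

A minor tenth is 15 semitones but a major sixth is 9 semitones — different sizes.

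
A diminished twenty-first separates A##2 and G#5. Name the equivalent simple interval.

diminished seventh

Each octave removed subtracts seven from the number: 21 − 14 = 7.
That makes a diminished twenty-first a compound diminished seventh — 2 octaves plus a diminished seventh.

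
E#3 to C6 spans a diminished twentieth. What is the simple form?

d6

Take out 2 octaves (14 from the number): 20 − 14 = 6.
That makes a diminished twentieth a compound diminished sixth — 2 octaves plus a diminished sixth.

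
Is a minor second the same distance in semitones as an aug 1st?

Yes

A minor second = 1 semitone = an augmented unison; enharmonically equal.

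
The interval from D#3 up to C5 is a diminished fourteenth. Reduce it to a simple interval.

diminished 7th

Each octave removed subtracts seven from the number: 14 − 7 = 7.
Quality carries through unchanged, so the simple form is a diminished seventh.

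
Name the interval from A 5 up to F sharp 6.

major 6th

A to F spans six letter names (A-B-C-D-E-F): a sixth.
Counting semitones, A5→F#6 is 9, which is the major sixth.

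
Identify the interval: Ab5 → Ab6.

P8

A to A is the same letter name, plus an octave, so the interval is some kind of octave.
Ab5 to Ab6 is 12 semitones, matching the perfect octave exactly, so the quality is perfect.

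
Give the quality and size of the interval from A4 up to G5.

A to G spans seven letter names (A-B-C-D-E-F-G): a seventh.
At 10 semitones, A4→G5 falls one short of a major seventh: minor.

minor seventh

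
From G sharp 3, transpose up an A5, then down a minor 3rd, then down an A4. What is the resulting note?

F double-sharp 3

G#3 up an augmented fifth → D##4 (8 semitones).
D##4 down a minor third → B##3 (3 semitones).
Down an augmented fourth from B##3: F##3 (6 semitones down).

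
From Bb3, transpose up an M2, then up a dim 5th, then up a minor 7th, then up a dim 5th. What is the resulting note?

Cbb6

Up a major second from Bb3: C4 (2 semitones up).
A diminished fifth up from C4 is Gb4.
A minor seventh up from Gb4 is Fb5.
A diminished fifth up from Fb5 is Cbb6.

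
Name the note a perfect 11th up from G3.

The eleventh's letter: G up four letter names plus an octave → C.
A perfect eleventh spans 17 semitones, so from G3 the target pitch is C5.

C5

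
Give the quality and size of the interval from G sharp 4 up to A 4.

G to A spans two letter names (G-A) — that makes it a second of some quality.
At 1 semitone, G#4→A4 falls one short of a major second: minor.

minor 2nd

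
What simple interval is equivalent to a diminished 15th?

Each octave removed subtracts seven from the number: 15 − 7 = 8.
That makes a diminished fifteenth a compound diminished octave — an octave plus a diminished octave.

diminished octave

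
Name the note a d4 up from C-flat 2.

F-double-flat 2

Four letter names up from C: F.
Moving 4 semitones up from Cb2 (the size of a diminished fourth) reaches Fbb2.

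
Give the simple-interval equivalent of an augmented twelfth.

A5

Subtracting seven from the interval number removes an octave: 12 − 7 = 5.
That makes an augmented twelfth a compound augmented fifth — an octave plus an augmented fifth.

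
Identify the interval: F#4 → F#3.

Descending from F#4 to F#3 is the same interval as ascending F#3 to F#4.
F to F is the same letter name, plus an octave, so the interval is some kind of octave.
The perfect octave spans 12 semitones, and F#3 to F#4 is exactly 12 semitones — so this is a perfect octave.

P8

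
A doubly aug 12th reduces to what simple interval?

Each octave removed subtracts seven from the number: 12 − 7 = 5.
So a doubly augmented twelfth is an octave plus a doubly augmented fifth. The quality is unchanged.

doubly augmented 5th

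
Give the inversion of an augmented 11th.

diminished 5th

First reduce the compound augmented eleventh to its simple form, an augmented fourth.
Inverted interval numbers add to nine, so a fourth pairs with a fifth (4 + 5 = 9).
The quality also flips — augmented becomes diminished — giving a diminished fifth.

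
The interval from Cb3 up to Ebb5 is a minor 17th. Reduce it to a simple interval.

m3

Subtracting seven from the interval number removes an octave: 17 − 14 = 3.
So a minor seventeenth is 2 octaves plus a minor third. The quality is unchanged.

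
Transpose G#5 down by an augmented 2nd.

F5

Counting two letter names down from G lands on F.
An augmented second is 3 semitones; 3 semitones down from G#5 gives F5.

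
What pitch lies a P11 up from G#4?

The eleventh's letter: G up four letter names plus an octave → C.
A perfect eleventh is 17 semitones; 17 semitones up from G#4 gives C#6.

C#6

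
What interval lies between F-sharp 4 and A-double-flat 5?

dd10

F to A spans three letter names (F-G-A), plus an octave: a tenth.
The major tenth is 16 semitones; here we have 13, three semitones narrower: doubly diminished.
(Equivalently, a compound doubly diminished third: a doubly diminished third plus an octave.)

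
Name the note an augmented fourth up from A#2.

D##3

Counting four letter names up from A lands on D.
An augmented fourth is 6 semitones; 6 semitones up from A#2 gives D##3.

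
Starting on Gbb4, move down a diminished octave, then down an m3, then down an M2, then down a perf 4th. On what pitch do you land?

Ab2

Down a diminished octave from Gbb4: Gb3 (11 semitones down).
Down a minor third from Gb3: Eb3 (3 semitones down).
Down a major second from Eb3: Db3 (2 semitones down).
Db3 down a perfect fourth → Ab2 (5 semitones).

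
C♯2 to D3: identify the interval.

minor ninth

C to D spans two letter names (C-D), plus an octave, so the interval is some kind of ninth.
At 13 semitones, C#2→D3 falls one short of a major ninth: minor.
(Equivalently, a compound minor second: a minor second plus an octave.)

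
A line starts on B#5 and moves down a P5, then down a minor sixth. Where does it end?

B#5 down a perfect fifth → E#5 (7 semitones).
E#5 down a minor sixth → G##4 (8 semitones).

G##4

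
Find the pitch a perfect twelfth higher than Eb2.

Bb3

Five letters up from E (plus an octave) reaches B.
Moving 19 semitones up from Eb2 (the size of a perfect twelfth) reaches Bb3.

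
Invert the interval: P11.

First reduce the compound perfect eleventh to its simple form, a perfect fourth.
The rule of nine gives the new number: 9 − 4 = 5, so a fourth becomes a fifth.
The quality also flips — perfect stays perfect — giving a perfect fifth.

perfect 5th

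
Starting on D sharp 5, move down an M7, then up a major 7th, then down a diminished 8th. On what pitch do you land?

D#5 down a major seventh → E4 (11 semitones).
E4 up a major seventh → D#5 (11 semitones).
D#5 down a diminished octave → D##4 (11 semitones).

D double-sharp 4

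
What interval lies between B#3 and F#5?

B to F spans five letter names (B-C-D-E-F), plus an octave, so the interval is some kind of twelfth.
The perfect twelfth is 19 semitones; here we have 18, one semitone narrower: diminished.
(Equivalently, a compound diminished fifth: a diminished fifth plus an octave.)

d12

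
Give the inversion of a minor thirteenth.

First reduce the compound minor thirteenth to its simple form, a minor sixth.
The rule of nine gives the new number: 9 − 6 = 3, so a sixth becomes a third.
Quality inverts too: minor becomes major. That makes the inversion a major third.

major 3rd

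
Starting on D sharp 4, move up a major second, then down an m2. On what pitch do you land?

D double-sharp 4

Up a major second from D#4: E#4 (2 semitones up).
Down a minor second from E#4: D##4 (1 semitone down).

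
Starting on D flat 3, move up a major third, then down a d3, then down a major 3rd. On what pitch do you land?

Up a major third from Db3: F3 (4 semitones up).
A diminished third down from F3 is D#3.
D#3 down a major third → B2 (4 semitones).

B 2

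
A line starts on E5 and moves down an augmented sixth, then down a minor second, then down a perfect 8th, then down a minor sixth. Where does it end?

A2

E5 down an augmented sixth → Gb4 (10 semitones).
Gb4 down a minor second → F4 (1 semitone).
A perfect octave down from F4 is F3.
Down a minor sixth from F3: A2 (8 semitones down).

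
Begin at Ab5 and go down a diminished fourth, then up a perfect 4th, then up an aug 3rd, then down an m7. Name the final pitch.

D##5

Ab5 down a diminished fourth → E5 (4 semitones).
E5 up a perfect fourth → A5 (5 semitones).
A5 up an augmented third → C##6 (5 semitones).
A minor seventh down from C##6 is D##5.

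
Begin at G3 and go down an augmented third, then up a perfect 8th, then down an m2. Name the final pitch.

Down an augmented third from G3: Ebb3 (5 semitones down).
Ebb3 up a perfect octave → Ebb4 (12 semitones).
A minor second down from Ebb4 is Db4.

Db4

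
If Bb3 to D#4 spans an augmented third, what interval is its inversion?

Inverted interval numbers add to nine, so a third pairs with a sixth (3 + 6 = 9).
Quality inverts too: augmented becomes diminished. That makes the inversion a diminished sixth.

d6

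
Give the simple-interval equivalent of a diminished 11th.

Take out an octave (7 from the number): 11 − 7 = 4.
That makes a diminished eleventh a compound diminished fourth — an octave plus a diminished fourth.

diminished 4th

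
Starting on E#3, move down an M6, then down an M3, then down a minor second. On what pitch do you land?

Down a major sixth from E#3: G#2 (9 semitones down).
G#2 down a major third → E2 (4 semitones).
Down a minor second from E2: D#2 (1 semitone down).

D#2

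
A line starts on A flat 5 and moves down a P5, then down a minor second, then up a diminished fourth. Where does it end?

F flat 5

A perfect fifth down from Ab5 is Db5.
A minor second down from Db5 is C5.
C5 up a diminished fourth → Fb5 (4 semitones).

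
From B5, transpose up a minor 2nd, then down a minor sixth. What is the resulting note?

B5 up a minor second → C6 (1 semitone).
A minor sixth down from C6 is E5.

E5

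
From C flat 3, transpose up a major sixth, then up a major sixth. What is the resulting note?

Cb3 up a major sixth → Ab3 (9 semitones).
A major sixth up from Ab3 is F4.

F 4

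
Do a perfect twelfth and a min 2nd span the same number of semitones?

No

A perfect twelfth spans 19 semitones; a minor second spans 1 semitone. They differ by 18.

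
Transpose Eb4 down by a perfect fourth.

Bb3

Four letter names down from E: B.
A perfect fourth is 5 semitones; 5 semitones down from Eb4 gives Bb3.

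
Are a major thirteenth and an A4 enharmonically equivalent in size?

No

A major thirteenth is 21 semitones but an augmented fourth is 6 semitones — different sizes.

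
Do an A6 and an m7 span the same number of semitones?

Yes

An augmented sixth = 10 semitones = a minor seventh; enharmonically equal.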